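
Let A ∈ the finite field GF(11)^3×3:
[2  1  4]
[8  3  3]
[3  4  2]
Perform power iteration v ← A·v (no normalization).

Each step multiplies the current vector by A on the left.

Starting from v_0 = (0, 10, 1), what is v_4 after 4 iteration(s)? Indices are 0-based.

v_4 = (7, 10, 4)

v_0 = (0, 10, 1).
v_1 = A·v_0 = (3, 0, 9).
v_2 = A·v_1 = (9, 7, 5).
v_3 = A·v_2 = (1, 9, 10).
v_4 = A·v_3 = (7, 10, 4).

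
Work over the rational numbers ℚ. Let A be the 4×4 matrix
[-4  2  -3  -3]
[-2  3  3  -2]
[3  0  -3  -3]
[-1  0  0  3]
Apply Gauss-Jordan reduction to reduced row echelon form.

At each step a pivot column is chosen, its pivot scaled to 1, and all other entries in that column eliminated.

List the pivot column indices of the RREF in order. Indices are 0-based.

pivot(0,0)=-4: scale R0 → (1, -1/2, 3/4, 3/4)
  clear (1,0): R1 −= (-2)R0 → (0, 2, 9/2, -1/2)
  clear (2,0): R2 −= (3)R0 → (0, 3/2, -21/4, -21/4)
  clear (3,0): R3 −= (-1)R0 → (0, -1/2, 3/4, 15/4)
pivot(1,1)=2: scale R1 → (0, 1, 9/4, -1/4)
  clear (0,1): R0 −= (-1/2)R1 → (1, 0, 15/8, 5/8)
  clear (2,1): R2 −= (3/2)R1 → (0, 0, -69/8, -39/8)
  clear (3,1): R3 −= (-1/2)R1 → (0, 0, 15/8, 29/8)
pivot(2,2)=-69/8: scale R2 → (0, 0, 1, 13/23)
  clear (0,2): R0 −= (15/8)R2 → (1, 0, 0, -10/23)
  clear (1,2): R1 −= (9/4)R2 → (0, 1, 0, -35/23)
  clear (3,2): R3 −= (15/8)R2 → (0, 0, 0, 59/23)
pivot(3,3)=59/23: scale R3 → (0, 0, 0, 1)
  clear (0,3): R0 −= (-10/23)R3 → (1, 0, 0, 0)
  clear (1,3): R1 −= (-35/23)R3 → (0, 1, 0, 0)
  clear (2,3): R2 −= (13/23)R3 → (0, 0, 1, 0)

pivot columns: 0, 1, 2, 3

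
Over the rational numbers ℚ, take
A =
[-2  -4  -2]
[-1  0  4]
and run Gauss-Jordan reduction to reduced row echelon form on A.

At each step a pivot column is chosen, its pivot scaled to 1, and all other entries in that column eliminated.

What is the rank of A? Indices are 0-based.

rank = 2

step 1: normalize row 0 (÷-2) = (1, 2, 1)
  row 1: subtract -1×row0 = (0, 2, 5)
step 2: normalize row 1 (÷2) = (0, 1, 5/2)
  row 0: subtract 2×row1 = (1, 0, -4)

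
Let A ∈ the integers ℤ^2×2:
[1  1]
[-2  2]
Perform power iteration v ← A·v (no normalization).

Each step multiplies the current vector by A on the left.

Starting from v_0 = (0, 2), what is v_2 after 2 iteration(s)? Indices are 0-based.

v_0 = (0, 2).
v_1 = A·v_0 = (2, 4).
v_2 = A·v_1 = (6, 4).

v_2 = (6, 4)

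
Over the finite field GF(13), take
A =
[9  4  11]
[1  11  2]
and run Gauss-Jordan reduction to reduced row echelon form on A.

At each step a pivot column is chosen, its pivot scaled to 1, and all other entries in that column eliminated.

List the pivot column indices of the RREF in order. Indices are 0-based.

step 1: normalize row 0 (÷9) = (1, 12, 7)
  row 1: subtract 1×row0 = (0, 12, 8)
step 2: normalize row 1 (÷12) = (0, 1, 5)
  row 0: subtract 12×row1 = (1, 0, 12)

pivot columns: 0, 1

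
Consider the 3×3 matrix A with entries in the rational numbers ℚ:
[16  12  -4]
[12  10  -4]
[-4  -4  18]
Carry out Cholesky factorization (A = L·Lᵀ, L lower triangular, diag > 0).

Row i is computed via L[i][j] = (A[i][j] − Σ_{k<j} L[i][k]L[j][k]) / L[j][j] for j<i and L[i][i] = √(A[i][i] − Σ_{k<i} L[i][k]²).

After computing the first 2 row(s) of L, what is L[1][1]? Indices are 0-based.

L[1][1] = 1

Step 1: L[0][0] = √(16) = 4.
  L[1][0] = (12) / L[0][0] = 3.
Step 2: L[1][1] = √(1) = 1.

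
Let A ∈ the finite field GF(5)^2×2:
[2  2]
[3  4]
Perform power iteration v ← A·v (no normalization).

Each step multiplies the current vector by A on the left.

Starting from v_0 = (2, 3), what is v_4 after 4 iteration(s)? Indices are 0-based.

v_4 = (4, 2)

v_0 = (2, 3).
v_1 = A·v_0 = (0, 3).
v_2 = A·v_1 = (1, 2).
v_3 = A·v_2 = (1, 1).
v_4 = A·v_3 = (4, 2).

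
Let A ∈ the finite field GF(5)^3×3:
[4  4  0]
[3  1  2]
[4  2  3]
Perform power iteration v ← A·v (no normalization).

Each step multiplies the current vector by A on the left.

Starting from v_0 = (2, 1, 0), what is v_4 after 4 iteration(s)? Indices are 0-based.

v_0 = (2, 1, 0).
v_1 = A·v_0 = (2, 2, 0).
v_2 = A·v_1 = (1, 3, 2).
v_3 = A·v_2 = (1, 0, 1).
v_4 = A·v_3 = (4, 0, 2).

v_4 = (4, 0, 2)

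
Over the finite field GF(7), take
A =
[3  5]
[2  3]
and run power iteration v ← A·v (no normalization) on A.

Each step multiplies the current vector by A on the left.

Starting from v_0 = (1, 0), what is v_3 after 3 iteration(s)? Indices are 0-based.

v_0 = (1, 0).
v_1 = A·v_0 = (3, 2).
v_2 = A·v_1 = (5, 5).
v_3 = A·v_2 = (5, 4).

v_3 = (5, 4)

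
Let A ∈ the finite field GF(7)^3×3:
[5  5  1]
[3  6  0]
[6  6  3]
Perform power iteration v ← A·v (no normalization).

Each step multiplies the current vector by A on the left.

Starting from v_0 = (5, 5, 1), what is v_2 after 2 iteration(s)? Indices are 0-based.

v_2 = (4, 3, 2)

v_0 = (5, 5, 1).
v_1 = A·v_0 = (2, 3, 0).
v_2 = A·v_1 = (4, 3, 2).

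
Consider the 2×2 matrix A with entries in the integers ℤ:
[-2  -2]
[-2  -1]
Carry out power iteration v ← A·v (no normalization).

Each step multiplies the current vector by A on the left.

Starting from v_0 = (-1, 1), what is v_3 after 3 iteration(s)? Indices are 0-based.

v_3 = (6, 5)

v_0 = (-1, 1).
v_1 = A·v_0 = (0, 1).
v_2 = A·v_1 = (-2, -1).
v_3 = A·v_2 = (6, 5).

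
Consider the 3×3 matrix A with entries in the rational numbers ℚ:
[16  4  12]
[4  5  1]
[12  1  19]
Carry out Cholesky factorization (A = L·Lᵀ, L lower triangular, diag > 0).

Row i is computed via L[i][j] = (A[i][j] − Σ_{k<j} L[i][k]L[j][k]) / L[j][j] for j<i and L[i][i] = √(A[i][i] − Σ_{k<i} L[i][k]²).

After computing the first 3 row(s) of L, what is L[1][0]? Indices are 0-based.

L[1][0] = 1

Step 1: L[0][0] = √(16) = 4.
  L[1][0] = (4) / L[0][0] = 1.
Step 2: L[1][1] = √(4) = 2.
  L[2][0] = (12) / L[0][0] = 3.
  L[2][1] = (-2) / L[1][1] = -1.
Step 3: L[2][2] = √(9) = 3.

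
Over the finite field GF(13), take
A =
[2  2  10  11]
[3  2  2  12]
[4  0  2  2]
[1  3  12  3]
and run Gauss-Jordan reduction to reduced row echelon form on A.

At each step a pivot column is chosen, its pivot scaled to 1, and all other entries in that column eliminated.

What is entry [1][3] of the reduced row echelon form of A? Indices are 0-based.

M[1][3] = 11

[1] R0 /= 2  ⇒  (1, 1, 5, 12)
     R1 -= 3·R0  ⇒  (0, 12, 0, 2)
     R2 -= 4·R0  ⇒  (0, 9, 8, 6)
     R3 -= 1·R0  ⇒  (0, 2, 7, 4)
[2] R1 /= 12  ⇒  (0, 1, 0, 11)
     R0 -= 1·R1  ⇒  (1, 0, 5, 1)
     R2 -= 9·R1  ⇒  (0, 0, 8, 11)
     R3 -= 2·R1  ⇒  (0, 0, 7, 8)
[3] R2 /= 8  ⇒  (0, 0, 1, 3)
     R0 -= 5·R2  ⇒  (1, 0, 0, 12)
     R3 -= 7·R2  ⇒  (0, 0, 0, 0)
column 3 empty below row 3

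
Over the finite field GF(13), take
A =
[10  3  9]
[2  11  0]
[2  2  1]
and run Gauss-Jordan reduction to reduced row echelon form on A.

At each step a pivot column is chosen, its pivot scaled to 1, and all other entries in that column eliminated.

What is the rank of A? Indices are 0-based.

rank = 3

pivot(0,0)=10: scale R0 → (1, 12, 10)
  clear (1,0): R1 −= (2)R0 → (0, 0, 6)
  clear (2,0): R2 −= (2)R0 → (0, 4, 7)
pivot(1,1): swap R1↔R2
pivot(1,1)=4: scale R1 → (0, 1, 5)
  clear (0,1): R0 −= (12)R1 → (1, 0, 2)
pivot(2,2)=6: scale R2 → (0, 0, 1)
  clear (0,2): R0 −= (2)R2 → (1, 0, 0)
  clear (1,2): R1 −= (5)R2 → (0, 1, 0)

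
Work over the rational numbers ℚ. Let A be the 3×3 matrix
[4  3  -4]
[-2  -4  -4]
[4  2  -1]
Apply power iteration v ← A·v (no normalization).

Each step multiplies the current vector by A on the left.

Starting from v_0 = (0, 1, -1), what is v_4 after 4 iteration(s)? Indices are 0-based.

v_4 = (-488, 392, -499)

v_0 = (0, 1, -1).
v_1 = A·v_0 = (7, 0, 3).
v_2 = A·v_1 = (16, -26, 25).
v_3 = A·v_2 = (-114, -28, -13).
v_4 = A·v_3 = (-488, 392, -499).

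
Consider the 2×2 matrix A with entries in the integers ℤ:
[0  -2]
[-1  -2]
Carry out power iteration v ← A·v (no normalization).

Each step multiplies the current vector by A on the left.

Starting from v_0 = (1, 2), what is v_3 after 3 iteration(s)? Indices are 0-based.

v_0 = (1, 2).
v_1 = A·v_0 = (-4, -5).
v_2 = A·v_1 = (10, 14).
v_3 = A·v_2 = (-28, -38).

v_3 = (-28, -38)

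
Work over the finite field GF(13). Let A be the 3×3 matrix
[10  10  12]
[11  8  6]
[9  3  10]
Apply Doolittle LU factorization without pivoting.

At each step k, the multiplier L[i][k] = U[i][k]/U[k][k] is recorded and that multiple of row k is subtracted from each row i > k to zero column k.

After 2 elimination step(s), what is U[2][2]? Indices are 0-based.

U[2][2] = 11

k=0: U[0][0]=10
  eliminate (1,0): mult=5, new row 1: (0, 10, 11); set L[1][0]=5
  eliminate (2,0): mult=10, new row 2: (0, 7, 7); set L[2][0]=10
k=1: U[1][1]=10
  eliminate (2,1): mult=2, new row 2: (0, 0, 11); set L[2][1]=2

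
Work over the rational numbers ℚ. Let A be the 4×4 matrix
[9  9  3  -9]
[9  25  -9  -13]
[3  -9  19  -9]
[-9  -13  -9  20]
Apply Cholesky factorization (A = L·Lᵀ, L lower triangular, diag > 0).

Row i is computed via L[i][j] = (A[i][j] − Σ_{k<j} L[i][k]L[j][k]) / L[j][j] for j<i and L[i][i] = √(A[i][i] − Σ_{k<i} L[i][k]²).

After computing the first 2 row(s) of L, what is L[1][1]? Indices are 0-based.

L[1][1] = 4

Step 1: L[0][0] = √(9) = 3.
  L[1][0] = (9) / L[0][0] = 3.
Step 2: L[1][1] = √(16) = 4.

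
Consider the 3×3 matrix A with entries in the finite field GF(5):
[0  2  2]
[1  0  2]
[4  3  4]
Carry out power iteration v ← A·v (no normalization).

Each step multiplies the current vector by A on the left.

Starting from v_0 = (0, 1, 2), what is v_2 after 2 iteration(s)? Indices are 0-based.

v_2 = (0, 3, 0)

v_0 = (0, 1, 2).
v_1 = A·v_0 = (1, 4, 1).
v_2 = A·v_1 = (0, 3, 0).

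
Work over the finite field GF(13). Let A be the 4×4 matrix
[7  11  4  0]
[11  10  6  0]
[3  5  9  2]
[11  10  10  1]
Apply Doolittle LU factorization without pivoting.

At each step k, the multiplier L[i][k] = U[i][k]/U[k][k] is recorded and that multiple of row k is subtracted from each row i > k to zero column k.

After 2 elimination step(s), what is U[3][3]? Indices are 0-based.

[col 0] pivot 7
  R1 -= 9*R0 → (0, 2, 9, 0)  (L[1][0] := 9)
  R2 -= 6*R0 → (0, 4, 11, 2)  (L[2][0] := 6)
  R3 -= 9*R0 → (0, 2, 0, 1)  (L[3][0] := 9)
[col 1] pivot 2
  R2 -= 2*R1 → (0, 0, 6, 2)  (L[2][1] := 2)
  R3 -= 1*R1 → (0, 0, 4, 1)  (L[3][1] := 1)

U[3][3] = 1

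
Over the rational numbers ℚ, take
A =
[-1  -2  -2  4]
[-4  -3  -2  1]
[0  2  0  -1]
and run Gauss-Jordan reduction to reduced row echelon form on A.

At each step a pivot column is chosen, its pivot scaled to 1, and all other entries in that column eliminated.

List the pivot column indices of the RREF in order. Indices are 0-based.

[1] R0 /= -1  ⇒  (1, 2, 2, -4)
     R1 -= -4·R0  ⇒  (0, 5, 6, -15)
[2] R1 /= 5  ⇒  (0, 1, 6/5, -3)
     R0 -= 2·R1  ⇒  (1, 0, -2/5, 2)
     R2 -= 2·R1  ⇒  (0, 0, -12/5, 5)
[3] R2 /= -12/5  ⇒  (0, 0, 1, -25/12)
     R0 -= -2/5·R2  ⇒  (1, 0, 0, 7/6)
     R1 -= 6/5·R2  ⇒  (0, 1, 0, -1/2)

pivot columns: 0, 1, 2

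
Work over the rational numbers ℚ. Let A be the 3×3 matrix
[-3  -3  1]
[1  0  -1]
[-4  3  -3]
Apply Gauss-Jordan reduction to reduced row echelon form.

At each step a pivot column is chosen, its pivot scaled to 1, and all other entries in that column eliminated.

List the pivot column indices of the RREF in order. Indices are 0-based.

step 1: normalize row 0 (÷-3) = (1, 1, -1/3)
  row 1: subtract 1×row0 = (0, -1, -2/3)
  row 2: subtract -4×row0 = (0, 7, -13/3)
step 2: normalize row 1 (÷-1) = (0, 1, 2/3)
  row 0: subtract 1×row1 = (1, 0, -1)
  row 2: subtract 7×row1 = (0, 0, -9)
step 3: normalize row 2 (÷-9) = (0, 0, 1)
  row 0: subtract -1×row2 = (1, 0, 0)
  row 1: subtract 2/3×row2 = (0, 1, 0)

pivot columns: 0, 1, 2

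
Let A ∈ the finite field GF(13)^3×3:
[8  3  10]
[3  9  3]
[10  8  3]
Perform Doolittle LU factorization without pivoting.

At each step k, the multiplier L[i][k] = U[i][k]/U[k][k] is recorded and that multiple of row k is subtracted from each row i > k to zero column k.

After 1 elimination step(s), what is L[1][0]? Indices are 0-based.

k=0: U[0][0]=8
  eliminate (1,0): mult=2, new row 1: (0, 3, 9); set L[1][0]=2
  eliminate (2,0): mult=11, new row 2: (0, 1, 10); set L[2][0]=11

L[1][0] = 2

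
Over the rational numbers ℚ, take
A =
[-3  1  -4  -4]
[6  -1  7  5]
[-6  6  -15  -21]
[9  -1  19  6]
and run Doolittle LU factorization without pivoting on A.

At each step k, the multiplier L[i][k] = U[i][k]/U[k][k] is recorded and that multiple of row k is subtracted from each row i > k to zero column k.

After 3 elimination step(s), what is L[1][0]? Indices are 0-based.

[col 0] pivot -3
  R1 -= -2*R0 → (0, 1, -1, -3)  (L[1][0] := -2)
  R2 -= 2*R0 → (0, 4, -7, -13)  (L[2][0] := 2)
  R3 -= -3*R0 → (0, 2, 7, -6)  (L[3][0] := -3)
[col 1] pivot 1
  R2 -= 4*R1 → (0, 0, -3, -1)  (L[2][1] := 4)
  R3 -= 2*R1 → (0, 0, 9, 0)  (L[3][1] := 2)
[col 2] pivot -3
  R3 -= -3*R2 → (0, 0, 0, -3)  (L[3][2] := -3)

L[1][0] = -2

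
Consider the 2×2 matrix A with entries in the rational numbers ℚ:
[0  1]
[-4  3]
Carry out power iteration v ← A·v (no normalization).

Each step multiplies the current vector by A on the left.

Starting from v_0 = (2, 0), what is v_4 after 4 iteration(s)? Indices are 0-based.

v_0 = (2, 0).
v_1 = A·v_0 = (0, -8).
v_2 = A·v_1 = (-8, -24).
v_3 = A·v_2 = (-24, -40).
v_4 = A·v_3 = (-40, -24).

v_4 = (-40, -24)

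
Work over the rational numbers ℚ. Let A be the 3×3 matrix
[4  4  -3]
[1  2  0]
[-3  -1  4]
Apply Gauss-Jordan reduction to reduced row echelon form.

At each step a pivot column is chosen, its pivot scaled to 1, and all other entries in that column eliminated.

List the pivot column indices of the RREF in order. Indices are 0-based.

pivot columns: 0, 1, 2

[1] R0 /= 4  ⇒  (1, 1, -3/4)
     R1 -= 1·R0  ⇒  (0, 1, 3/4)
     R2 -= -3·R0  ⇒  (0, 2, 7/4)
[2] R1 /= 1  ⇒  (0, 1, 3/4)
     R0 -= 1·R1  ⇒  (1, 0, -3/2)
     R2 -= 2·R1  ⇒  (0, 0, 1/4)
[3] R2 /= 1/4  ⇒  (0, 0, 1)
     R0 -= -3/2·R2  ⇒  (1, 0, 0)
     R1 -= 3/4·R2  ⇒  (0, 1, 0)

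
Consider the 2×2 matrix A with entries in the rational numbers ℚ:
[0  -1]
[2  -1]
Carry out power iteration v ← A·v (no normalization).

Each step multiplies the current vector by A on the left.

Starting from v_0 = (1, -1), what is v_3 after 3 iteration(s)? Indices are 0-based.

v_0 = (1, -1).
v_1 = A·v_0 = (1, 3).
v_2 = A·v_1 = (-3, -1).
v_3 = A·v_2 = (1, -5).

v_3 = (1, -5)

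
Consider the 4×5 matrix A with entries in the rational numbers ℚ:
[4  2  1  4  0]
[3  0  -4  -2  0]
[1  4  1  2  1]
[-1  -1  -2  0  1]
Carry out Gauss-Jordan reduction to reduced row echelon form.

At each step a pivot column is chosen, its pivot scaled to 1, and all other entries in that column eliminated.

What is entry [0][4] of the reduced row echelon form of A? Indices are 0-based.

M[0][4] = -3/8

step 1: normalize row 0 (÷4) = (1, 1/2, 1/4, 1, 0)
  row 1: subtract 3×row0 = (0, -3/2, -19/4, -5, 0)
  row 2: subtract 1×row0 = (0, 7/2, 3/4, 1, 1)
  row 3: subtract -1×row0 = (0, -1/2, -7/4, 1, 1)
step 2: normalize row 1 (÷-3/2) = (0, 1, 19/6, 10/3, 0)
  row 0: subtract 1/2×row1 = (1, 0, -4/3, -2/3, 0)
  row 2: subtract 7/2×row1 = (0, 0, -31/3, -32/3, 1)
  row 3: subtract -1/2×row1 = (0, 0, -1/6, 8/3, 1)
step 3: normalize row 2 (÷-31/3) = (0, 0, 1, 32/31, -3/31)
  row 0: subtract -4/3×row2 = (1, 0, 0, 22/31, -4/31)
  row 1: subtract 19/6×row2 = (0, 1, 0, 2/31, 19/62)
  row 3: subtract -1/6×row2 = (0, 0, 0, 88/31, 61/62)
step 4: normalize row 3 (÷88/31) = (0, 0, 0, 1, 61/176)
  row 0: subtract 22/31×row3 = (1, 0, 0, 0, -3/8)
  row 1: subtract 2/31×row3 = (0, 1, 0, 0, 25/88)
  row 2: subtract 32/31×row3 = (0, 0, 1, 0, -5/11)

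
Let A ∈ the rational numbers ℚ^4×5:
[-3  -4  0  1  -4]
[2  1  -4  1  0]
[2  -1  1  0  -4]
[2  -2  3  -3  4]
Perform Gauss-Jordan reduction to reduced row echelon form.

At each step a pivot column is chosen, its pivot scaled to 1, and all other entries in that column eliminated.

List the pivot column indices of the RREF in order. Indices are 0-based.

pivot columns: 0, 1, 2, 3

step 1: normalize row 0 (÷-3) = (1, 4/3, 0, -1/3, 4/3)
  row 1: subtract 2×row0 = (0, -5/3, -4, 5/3, -8/3)
  row 2: subtract 2×row0 = (0, -11/3, 1, 2/3, -20/3)
  row 3: subtract 2×row0 = (0, -14/3, 3, -7/3, 4/3)
step 2: normalize row 1 (÷-5/3) = (0, 1, 12/5, -1, 8/5)
  row 0: subtract 4/3×row1 = (1, 0, -16/5, 1, -4/5)
  row 2: subtract -11/3×row1 = (0, 0, 49/5, -3, -4/5)
  row 3: subtract -14/3×row1 = (0, 0, 71/5, -7, 44/5)
step 3: normalize row 2 (÷49/5) = (0, 0, 1, -15/49, -4/49)
  row 0: subtract -16/5×row2 = (1, 0, 0, 1/49, -52/49)
  row 1: subtract 12/5×row2 = (0, 1, 0, -13/49, 88/49)
  row 3: subtract 71/5×row2 = (0, 0, 0, -130/49, 488/49)
step 4: normalize row 3 (÷-130/49) = (0, 0, 0, 1, -244/65)
  row 0: subtract 1/49×row3 = (1, 0, 0, 0, -64/65)
  row 1: subtract -13/49×row3 = (0, 1, 0, 0, 4/5)
  row 2: subtract -15/49×row3 = (0, 0, 1, 0, -16/13)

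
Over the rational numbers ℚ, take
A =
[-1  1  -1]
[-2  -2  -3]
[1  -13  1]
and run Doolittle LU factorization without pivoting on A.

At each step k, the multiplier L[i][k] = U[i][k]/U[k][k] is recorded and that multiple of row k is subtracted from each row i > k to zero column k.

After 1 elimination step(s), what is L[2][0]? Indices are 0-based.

k=0: U[0][0]=-1
  eliminate (1,0): mult=2, new row 1: (0, -4, -1); set L[1][0]=2
  eliminate (2,0): mult=-1, new row 2: (0, -12, 0); set L[2][0]=-1

L[2][0] = -1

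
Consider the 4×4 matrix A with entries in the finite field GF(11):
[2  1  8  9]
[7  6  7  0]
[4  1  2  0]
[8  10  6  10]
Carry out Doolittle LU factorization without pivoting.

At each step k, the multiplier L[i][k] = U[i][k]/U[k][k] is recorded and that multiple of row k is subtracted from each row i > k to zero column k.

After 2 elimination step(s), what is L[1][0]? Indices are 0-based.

k=0: U[0][0]=2
  eliminate (1,0): mult=9, new row 1: (0, 8, 1, 7); set L[1][0]=9
  eliminate (2,0): mult=2, new row 2: (0, 10, 8, 4); set L[2][0]=2
  eliminate (3,0): mult=4, new row 3: (0, 6, 7, 7); set L[3][0]=4
k=1: U[1][1]=8
  eliminate (2,1): mult=4, new row 2: (0, 0, 4, 9); set L[2][1]=4
  eliminate (3,1): mult=9, new row 3: (0, 0, 9, 10); set L[3][1]=9

L[1][0] = 9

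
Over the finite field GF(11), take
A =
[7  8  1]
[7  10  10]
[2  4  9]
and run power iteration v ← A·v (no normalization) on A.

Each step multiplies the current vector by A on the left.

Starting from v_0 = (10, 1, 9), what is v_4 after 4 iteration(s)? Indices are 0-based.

v_4 = (7, 6, 3)

v_0 = (10, 1, 9).
v_1 = A·v_0 = (10, 5, 6).
v_2 = A·v_1 = (6, 4, 6).
v_3 = A·v_2 = (3, 10, 5).
v_4 = A·v_3 = (7, 6, 3).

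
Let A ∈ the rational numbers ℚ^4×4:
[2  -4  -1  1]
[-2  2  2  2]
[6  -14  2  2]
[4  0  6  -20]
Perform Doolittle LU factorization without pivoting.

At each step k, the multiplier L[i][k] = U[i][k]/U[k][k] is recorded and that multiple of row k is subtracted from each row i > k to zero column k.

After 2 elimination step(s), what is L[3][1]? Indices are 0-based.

L[3][1] = -4

Step 1: pivot at (0,0) is 2.
  row1 ← row1 − (-1)·row0  ⇒  L[1][0]=-1, U row1=(0, -2, 1, 3)
  row2 ← row2 − (3)·row0  ⇒  L[2][0]=3, U row2=(0, -2, 5, -1)
  row3 ← row3 − (2)·row0  ⇒  L[3][0]=2, U row3=(0, 8, 8, -22)
Step 2: pivot at (1,1) is -2.
  row2 ← row2 − (1)·row1  ⇒  L[2][1]=1, U row2=(0, 0, 4, -4)
  row3 ← row3 − (-4)·row1  ⇒  L[3][1]=-4, U row3=(0, 0, 12, -10)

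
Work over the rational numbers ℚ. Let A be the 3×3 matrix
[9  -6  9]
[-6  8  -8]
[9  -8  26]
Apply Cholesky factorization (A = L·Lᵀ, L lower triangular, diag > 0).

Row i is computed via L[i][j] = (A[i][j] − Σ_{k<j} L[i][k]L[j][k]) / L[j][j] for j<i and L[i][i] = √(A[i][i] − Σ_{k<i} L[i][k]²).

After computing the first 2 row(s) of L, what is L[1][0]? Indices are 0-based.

L[1][0] = -2

Step 1: L[0][0] = √(9) = 3.
  L[1][0] = (-6) / L[0][0] = -2.
Step 2: L[1][1] = √(4) = 2.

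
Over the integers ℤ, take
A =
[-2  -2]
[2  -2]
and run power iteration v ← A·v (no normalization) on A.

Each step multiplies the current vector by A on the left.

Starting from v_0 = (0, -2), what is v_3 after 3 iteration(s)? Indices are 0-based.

v_3 = (32, -32)

v_0 = (0, -2).
v_1 = A·v_0 = (4, 4).
v_2 = A·v_1 = (-16, 0).
v_3 = A·v_2 = (32, -32).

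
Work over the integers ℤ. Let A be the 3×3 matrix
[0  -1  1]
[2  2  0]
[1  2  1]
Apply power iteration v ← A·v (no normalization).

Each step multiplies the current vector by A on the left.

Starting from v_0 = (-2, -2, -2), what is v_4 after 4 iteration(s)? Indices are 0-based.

v_0 = (-2, -2, -2).
v_1 = A·v_0 = (0, -8, -8).
v_2 = A·v_1 = (0, -16, -24).
v_3 = A·v_2 = (-8, -32, -56).
v_4 = A·v_3 = (-24, -80, -128).

v_4 = (-24, -80, -128)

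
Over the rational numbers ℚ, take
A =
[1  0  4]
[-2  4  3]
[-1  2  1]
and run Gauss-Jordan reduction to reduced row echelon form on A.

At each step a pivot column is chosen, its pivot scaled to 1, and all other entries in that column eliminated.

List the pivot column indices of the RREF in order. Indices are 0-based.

pivot(0,0)=1: scale R0 → (1, 0, 4)
  clear (1,0): R1 −= (-2)R0 → (0, 4, 11)
  clear (2,0): R2 −= (-1)R0 → (0, 2, 5)
pivot(1,1)=4: scale R1 → (0, 1, 11/4)
  clear (2,1): R2 −= (2)R1 → (0, 0, -1/2)
pivot(2,2)=-1/2: scale R2 → (0, 0, 1)
  clear (0,2): R0 −= (4)R2 → (1, 0, 0)
  clear (1,2): R1 −= (11/4)R2 → (0, 1, 0)

pivot columns: 0, 1, 2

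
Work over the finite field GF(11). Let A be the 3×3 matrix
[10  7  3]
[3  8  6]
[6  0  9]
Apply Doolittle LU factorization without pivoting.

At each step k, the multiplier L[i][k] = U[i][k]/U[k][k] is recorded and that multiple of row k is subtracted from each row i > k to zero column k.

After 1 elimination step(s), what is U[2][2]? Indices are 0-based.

U[2][2] = 5

Step 1: pivot at (0,0) is 10.
  row1 ← row1 − (8)·row0  ⇒  L[1][0]=8, U row1=(0, 7, 4)
  row2 ← row2 − (5)·row0  ⇒  L[2][0]=5, U row2=(0, 9, 5)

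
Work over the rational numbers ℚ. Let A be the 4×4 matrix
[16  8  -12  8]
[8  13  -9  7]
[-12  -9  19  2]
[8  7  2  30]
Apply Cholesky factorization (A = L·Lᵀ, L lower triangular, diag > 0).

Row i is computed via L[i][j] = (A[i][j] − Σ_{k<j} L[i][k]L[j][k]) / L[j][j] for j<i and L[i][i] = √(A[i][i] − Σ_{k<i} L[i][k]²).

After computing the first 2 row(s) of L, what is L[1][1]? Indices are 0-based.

Step 1: L[0][0] = √(16) = 4.
  L[1][0] = (8) / L[0][0] = 2.
Step 2: L[1][1] = √(9) = 3.

L[1][1] = 3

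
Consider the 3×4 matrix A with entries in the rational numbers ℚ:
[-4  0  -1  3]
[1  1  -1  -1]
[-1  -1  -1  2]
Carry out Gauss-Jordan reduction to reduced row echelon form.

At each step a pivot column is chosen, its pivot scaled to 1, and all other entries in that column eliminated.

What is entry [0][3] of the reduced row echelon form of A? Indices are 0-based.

M[0][3] = -5/8

step 1: normalize row 0 (÷-4) = (1, 0, 1/4, -3/4)
  row 1: subtract 1×row0 = (0, 1, -5/4, -1/4)
  row 2: subtract -1×row0 = (0, -1, -3/4, 5/4)
step 2: normalize row 1 (÷1) = (0, 1, -5/4, -1/4)
  row 2: subtract -1×row1 = (0, 0, -2, 1)
step 3: normalize row 2 (÷-2) = (0, 0, 1, -1/2)
  row 0: subtract 1/4×row2 = (1, 0, 0, -5/8)
  row 1: subtract -5/4×row2 = (0, 1, 0, -7/8)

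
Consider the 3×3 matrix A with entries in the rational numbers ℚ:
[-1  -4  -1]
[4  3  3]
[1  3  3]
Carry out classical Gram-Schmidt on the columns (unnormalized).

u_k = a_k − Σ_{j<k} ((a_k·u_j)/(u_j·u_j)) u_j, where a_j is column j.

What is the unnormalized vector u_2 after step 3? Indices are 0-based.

u_2 = (243/251, -27/251, 351/251)

Step 1: u_0 = a_0 = (-1, 4, 1).
Step 2: u_1 = a_1 − (19/18)·u_0 = (-53/18, -11/9, 35/18).
Step 3: u_2 = a_2 − (8/9)·u_0 − (92/251)·u_1 = (243/251, -27/251, 351/251).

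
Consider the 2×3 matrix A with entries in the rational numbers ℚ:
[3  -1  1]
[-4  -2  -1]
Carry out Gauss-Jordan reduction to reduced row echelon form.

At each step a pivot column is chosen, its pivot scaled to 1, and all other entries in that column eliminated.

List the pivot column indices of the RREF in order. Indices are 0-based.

step 1: normalize row 0 (÷3) = (1, -1/3, 1/3)
  row 1: subtract -4×row0 = (0, -10/3, 1/3)
step 2: normalize row 1 (÷-10/3) = (0, 1, -1/10)
  row 0: subtract -1/3×row1 = (1, 0, 3/10)

pivot columns: 0, 1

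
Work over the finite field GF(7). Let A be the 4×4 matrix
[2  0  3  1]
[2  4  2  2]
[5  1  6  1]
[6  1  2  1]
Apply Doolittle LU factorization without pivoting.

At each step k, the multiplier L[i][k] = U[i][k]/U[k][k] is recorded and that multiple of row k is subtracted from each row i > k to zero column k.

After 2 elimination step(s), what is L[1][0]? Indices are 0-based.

[col 0] pivot 2
  R1 -= 1*R0 → (0, 4, 6, 1)  (L[1][0] := 1)
  R2 -= 6*R0 → (0, 1, 2, 2)  (L[2][0] := 6)
  R3 -= 3*R0 → (0, 1, 0, 5)  (L[3][0] := 3)
[col 1] pivot 4
  R2 -= 2*R1 → (0, 0, 4, 0)  (L[2][1] := 2)
  R3 -= 2*R1 → (0, 0, 2, 3)  (L[3][1] := 2)

L[1][0] = 1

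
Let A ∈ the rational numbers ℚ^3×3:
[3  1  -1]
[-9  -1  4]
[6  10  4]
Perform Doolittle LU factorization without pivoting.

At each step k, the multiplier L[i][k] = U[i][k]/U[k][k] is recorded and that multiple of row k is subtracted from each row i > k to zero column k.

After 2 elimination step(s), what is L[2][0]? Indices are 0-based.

[col 0] pivot 3
  R1 -= -3*R0 → (0, 2, 1)  (L[1][0] := -3)
  R2 -= 2*R0 → (0, 8, 6)  (L[2][0] := 2)
[col 1] pivot 2
  R2 -= 4*R1 → (0, 0, 2)  (L[2][1] := 4)

L[2][0] = 2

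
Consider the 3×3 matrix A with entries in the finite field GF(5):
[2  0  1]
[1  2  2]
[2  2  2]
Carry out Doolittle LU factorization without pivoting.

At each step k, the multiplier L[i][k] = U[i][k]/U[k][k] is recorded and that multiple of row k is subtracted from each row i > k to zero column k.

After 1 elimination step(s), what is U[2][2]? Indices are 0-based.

U[2][2] = 1

k=0: U[0][0]=2
  eliminate (1,0): mult=3, new row 1: (0, 2, 4); set L[1][0]=3
  eliminate (2,0): mult=1, new row 2: (0, 2, 1); set L[2][0]=1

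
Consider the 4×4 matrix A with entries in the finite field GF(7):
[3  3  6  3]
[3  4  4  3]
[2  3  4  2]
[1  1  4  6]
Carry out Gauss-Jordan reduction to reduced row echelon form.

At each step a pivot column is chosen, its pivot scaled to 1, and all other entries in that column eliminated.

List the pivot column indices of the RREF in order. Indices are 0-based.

pivot columns: 0, 1, 2, 3

step 1: normalize row 0 (÷3) = (1, 1, 2, 1)
  row 1: subtract 3×row0 = (0, 1, 5, 0)
  row 2: subtract 2×row0 = (0, 1, 0, 0)
  row 3: subtract 1×row0 = (0, 0, 2, 5)
step 2: normalize row 1 (÷1) = (0, 1, 5, 0)
  row 0: subtract 1×row1 = (1, 0, 4, 1)
  row 2: subtract 1×row1 = (0, 0, 2, 0)
step 3: normalize row 2 (÷2) = (0, 0, 1, 0)
  row 0: subtract 4×row2 = (1, 0, 0, 1)
  row 1: subtract 5×row2 = (0, 1, 0, 0)
  row 3: subtract 2×row2 = (0, 0, 0, 5)
step 4: normalize row 3 (÷5) = (0, 0, 0, 1)
  row 0: subtract 1×row3 = (1, 0, 0, 0)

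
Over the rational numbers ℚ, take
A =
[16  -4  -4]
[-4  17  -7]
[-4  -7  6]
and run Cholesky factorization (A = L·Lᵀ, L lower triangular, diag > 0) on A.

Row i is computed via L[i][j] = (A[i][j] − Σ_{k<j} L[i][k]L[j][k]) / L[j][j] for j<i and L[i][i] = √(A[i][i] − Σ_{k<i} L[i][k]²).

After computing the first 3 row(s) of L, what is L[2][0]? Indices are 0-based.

Step 1: L[0][0] = √(16) = 4.
  L[1][0] = (-4) / L[0][0] = -1.
Step 2: L[1][1] = √(16) = 4.
  L[2][0] = (-4) / L[0][0] = -1.
  L[2][1] = (-8) / L[1][1] = -2.
Step 3: L[2][2] = √(1) = 1.

L[2][0] = -1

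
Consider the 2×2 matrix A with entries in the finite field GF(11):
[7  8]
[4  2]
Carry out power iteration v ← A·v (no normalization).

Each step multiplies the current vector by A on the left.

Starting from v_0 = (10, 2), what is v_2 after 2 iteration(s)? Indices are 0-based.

v_0 = (10, 2).
v_1 = A·v_0 = (9, 0).
v_2 = A·v_1 = (8, 3).

v_2 = (8, 3)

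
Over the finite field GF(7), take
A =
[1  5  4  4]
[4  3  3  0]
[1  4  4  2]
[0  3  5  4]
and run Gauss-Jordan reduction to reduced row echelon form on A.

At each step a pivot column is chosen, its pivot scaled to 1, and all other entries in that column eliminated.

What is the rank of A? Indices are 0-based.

rank = 4

[1] R0 /= 1  ⇒  (1, 5, 4, 4)
     R1 -= 4·R0  ⇒  (0, 4, 1, 5)
     R2 -= 1·R0  ⇒  (0, 6, 0, 5)
[2] R1 /= 4  ⇒  (0, 1, 2, 3)
     R0 -= 5·R1  ⇒  (1, 0, 1, 3)
     R2 -= 6·R1  ⇒  (0, 0, 2, 1)
     R3 -= 3·R1  ⇒  (0, 0, 6, 2)
[3] R2 /= 2  ⇒  (0, 0, 1, 4)
     R0 -= 1·R2  ⇒  (1, 0, 0, 6)
     R1 -= 2·R2  ⇒  (0, 1, 0, 2)
     R3 -= 6·R2  ⇒  (0, 0, 0, 6)
[4] R3 /= 6  ⇒  (0, 0, 0, 1)
     R0 -= 6·R3  ⇒  (1, 0, 0, 0)
     R1 -= 2·R3  ⇒  (0, 1, 0, 0)
     R2 -= 4·R3  ⇒  (0, 0, 1, 0)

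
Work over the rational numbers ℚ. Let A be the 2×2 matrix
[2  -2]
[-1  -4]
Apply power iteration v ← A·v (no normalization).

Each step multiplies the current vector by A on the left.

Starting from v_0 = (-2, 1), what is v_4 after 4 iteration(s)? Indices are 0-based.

v_4 = (8, 236)

v_0 = (-2, 1).
v_1 = A·v_0 = (-6, -2).
v_2 = A·v_1 = (-8, 14).
v_3 = A·v_2 = (-44, -48).
v_4 = A·v_3 = (8, 236).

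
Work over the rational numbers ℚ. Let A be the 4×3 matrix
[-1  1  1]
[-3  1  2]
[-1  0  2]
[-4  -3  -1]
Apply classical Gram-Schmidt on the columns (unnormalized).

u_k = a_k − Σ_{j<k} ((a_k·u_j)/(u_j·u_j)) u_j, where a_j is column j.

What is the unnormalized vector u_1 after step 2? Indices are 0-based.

u_1 = (35/27, 17/9, 8/27, -49/27)

Step 1: u_0 = a_0 = (-1, -3, -1, -4).
Step 2: u_1 = a_1 − (8/27)·u_0 = (35/27, 17/9, 8/27, -49/27).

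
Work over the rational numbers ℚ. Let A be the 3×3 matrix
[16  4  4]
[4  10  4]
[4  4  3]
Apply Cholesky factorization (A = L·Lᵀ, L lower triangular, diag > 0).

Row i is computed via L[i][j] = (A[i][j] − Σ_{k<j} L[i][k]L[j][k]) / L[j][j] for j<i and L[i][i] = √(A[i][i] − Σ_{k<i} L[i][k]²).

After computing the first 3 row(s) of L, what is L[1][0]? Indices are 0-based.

Step 1: L[0][0] = √(16) = 4.
  L[1][0] = (4) / L[0][0] = 1.
Step 2: L[1][1] = √(9) = 3.
  L[2][0] = (4) / L[0][0] = 1.
  L[2][1] = (3) / L[1][1] = 1.
Step 3: L[2][2] = √(1) = 1.

L[1][0] = 1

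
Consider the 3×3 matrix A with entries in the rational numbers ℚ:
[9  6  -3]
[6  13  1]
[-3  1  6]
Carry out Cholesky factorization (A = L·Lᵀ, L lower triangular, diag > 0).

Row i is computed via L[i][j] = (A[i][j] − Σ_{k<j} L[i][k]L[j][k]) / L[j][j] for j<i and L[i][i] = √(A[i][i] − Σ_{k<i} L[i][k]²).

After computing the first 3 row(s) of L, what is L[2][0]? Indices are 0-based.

Step 1: L[0][0] = √(9) = 3.
  L[1][0] = (6) / L[0][0] = 2.
Step 2: L[1][1] = √(9) = 3.
  L[2][0] = (-3) / L[0][0] = -1.
  L[2][1] = (3) / L[1][1] = 1.
Step 3: L[2][2] = √(4) = 2.

L[2][0] = -1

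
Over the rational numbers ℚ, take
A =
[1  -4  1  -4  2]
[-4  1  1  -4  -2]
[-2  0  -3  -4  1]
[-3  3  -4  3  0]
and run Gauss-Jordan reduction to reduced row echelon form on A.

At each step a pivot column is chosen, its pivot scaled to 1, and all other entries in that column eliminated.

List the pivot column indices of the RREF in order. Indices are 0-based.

pivot columns: 0, 1, 2, 3

pivot(0,0)=1: scale R0 → (1, -4, 1, -4, 2)
  clear (1,0): R1 −= (-4)R0 → (0, -15, 5, -20, 6)
  clear (2,0): R2 −= (-2)R0 → (0, -8, -1, -12, 5)
  clear (3,0): R3 −= (-3)R0 → (0, -9, -1, -9, 6)
pivot(1,1)=-15: scale R1 → (0, 1, -1/3, 4/3, -2/5)
  clear (0,1): R0 −= (-4)R1 → (1, 0, -1/3, 4/3, 2/5)
  clear (2,1): R2 −= (-8)R1 → (0, 0, -11/3, -4/3, 9/5)
  clear (3,1): R3 −= (-9)R1 → (0, 0, -4, 3, 12/5)
pivot(2,2)=-11/3: scale R2 → (0, 0, 1, 4/11, -27/55)
  clear (0,2): R0 −= (-1/3)R2 → (1, 0, 0, 16/11, 13/55)
  clear (1,2): R1 −= (-1/3)R2 → (0, 1, 0, 16/11, -31/55)
  clear (3,2): R3 −= (-4)R2 → (0, 0, 0, 49/11, 24/55)
pivot(3,3)=49/11: scale R3 → (0, 0, 0, 1, 24/245)
  clear (0,3): R0 −= (16/11)R3 → (1, 0, 0, 0, 23/245)
  clear (1,3): R1 −= (16/11)R3 → (0, 1, 0, 0, -173/245)
  clear (2,3): R2 −= (4/11)R3 → (0, 0, 1, 0, -129/245)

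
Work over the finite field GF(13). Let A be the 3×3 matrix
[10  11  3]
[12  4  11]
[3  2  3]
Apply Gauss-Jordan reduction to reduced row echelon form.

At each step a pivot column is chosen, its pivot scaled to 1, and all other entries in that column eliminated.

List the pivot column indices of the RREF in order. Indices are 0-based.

[1] R0 /= 10  ⇒  (1, 5, 12)
     R1 -= 12·R0  ⇒  (0, 9, 10)
     R2 -= 3·R0  ⇒  (0, 0, 6)
[2] R1 /= 9  ⇒  (0, 1, 4)
     R0 -= 5·R1  ⇒  (1, 0, 5)
[3] R2 /= 6  ⇒  (0, 0, 1)
     R0 -= 5·R2  ⇒  (1, 0, 0)
     R1 -= 4·R2  ⇒  (0, 1, 0)

pivot columns: 0, 1, 2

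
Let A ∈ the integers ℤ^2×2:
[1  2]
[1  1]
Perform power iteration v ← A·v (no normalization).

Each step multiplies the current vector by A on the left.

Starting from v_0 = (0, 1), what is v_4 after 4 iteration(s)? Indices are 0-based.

v_4 = (24, 17)

v_0 = (0, 1).
v_1 = A·v_0 = (2, 1).
v_2 = A·v_1 = (4, 3).
v_3 = A·v_2 = (10, 7).
v_4 = A·v_3 = (24, 17).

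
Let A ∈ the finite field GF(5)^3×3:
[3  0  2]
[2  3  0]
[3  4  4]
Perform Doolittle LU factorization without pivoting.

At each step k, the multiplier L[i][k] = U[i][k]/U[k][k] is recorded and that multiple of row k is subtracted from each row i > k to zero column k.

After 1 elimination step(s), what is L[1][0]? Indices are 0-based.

L[1][0] = 4

[col 0] pivot 3
  R1 -= 4*R0 → (0, 3, 2)  (L[1][0] := 4)
  R2 -= 1*R0 → (0, 4, 2)  (L[2][0] := 1)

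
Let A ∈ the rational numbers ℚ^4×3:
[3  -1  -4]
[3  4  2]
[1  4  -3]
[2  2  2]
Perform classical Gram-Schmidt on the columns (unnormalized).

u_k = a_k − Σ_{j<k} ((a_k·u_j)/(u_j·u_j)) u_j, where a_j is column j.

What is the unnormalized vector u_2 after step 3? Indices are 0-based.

u_2 = (-656/281, 1175/562, -2141/562, 638/281)

Step 1: u_0 = a_0 = (3, 3, 1, 2).
Step 2: u_1 = a_1 − (17/23)·u_0 = (-74/23, 41/23, 75/23, 12/23).
Step 3: u_2 = a_2 − (-5/23)·u_0 − (177/562)·u_1 = (-656/281, 1175/562, -2141/562, 638/281).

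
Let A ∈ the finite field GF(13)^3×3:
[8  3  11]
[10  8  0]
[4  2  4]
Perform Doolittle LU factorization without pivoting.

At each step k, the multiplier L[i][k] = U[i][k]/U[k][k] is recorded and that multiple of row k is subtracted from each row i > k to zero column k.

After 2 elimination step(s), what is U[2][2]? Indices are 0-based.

Step 1: pivot at (0,0) is 8.
  row1 ← row1 − (11)·row0  ⇒  L[1][0]=11, U row1=(0, 1, 9)
  row2 ← row2 − (7)·row0  ⇒  L[2][0]=7, U row2=(0, 7, 5)
Step 2: pivot at (1,1) is 1.
  row2 ← row2 − (7)·row1  ⇒  L[2][1]=7, U row2=(0, 0, 7)

U[2][2] = 7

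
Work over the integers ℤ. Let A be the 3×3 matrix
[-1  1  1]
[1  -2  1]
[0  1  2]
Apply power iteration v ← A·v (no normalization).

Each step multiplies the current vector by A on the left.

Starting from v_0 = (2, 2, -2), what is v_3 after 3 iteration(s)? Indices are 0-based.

v_3 = (0, -20, -12)

v_0 = (2, 2, -2).
v_1 = A·v_0 = (-2, -4, -2).
v_2 = A·v_1 = (-4, 4, -8).
v_3 = A·v_2 = (0, -20, -12).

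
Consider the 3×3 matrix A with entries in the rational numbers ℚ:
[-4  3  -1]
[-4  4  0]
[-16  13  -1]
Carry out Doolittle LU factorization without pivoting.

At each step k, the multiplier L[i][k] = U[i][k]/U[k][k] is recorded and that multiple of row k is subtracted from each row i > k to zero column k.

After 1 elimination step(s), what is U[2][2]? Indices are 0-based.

U[2][2] = 3

[col 0] pivot -4
  R1 -= 1*R0 → (0, 1, 1)  (L[1][0] := 1)
  R2 -= 4*R0 → (0, 1, 3)  (L[2][0] := 4)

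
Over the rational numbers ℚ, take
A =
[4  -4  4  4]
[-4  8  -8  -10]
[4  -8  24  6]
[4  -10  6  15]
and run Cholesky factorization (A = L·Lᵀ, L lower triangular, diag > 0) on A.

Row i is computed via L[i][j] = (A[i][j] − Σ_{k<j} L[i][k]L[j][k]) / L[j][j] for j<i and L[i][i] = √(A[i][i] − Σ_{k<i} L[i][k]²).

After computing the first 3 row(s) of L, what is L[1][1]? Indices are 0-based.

Step 1: L[0][0] = √(4) = 2.
  L[1][0] = (-4) / L[0][0] = -2.
Step 2: L[1][1] = √(4) = 2.
  L[2][0] = (4) / L[0][0] = 2.
  L[2][1] = (-4) / L[1][1] = -2.
Step 3: L[2][2] = √(16) = 4.

L[1][1] = 2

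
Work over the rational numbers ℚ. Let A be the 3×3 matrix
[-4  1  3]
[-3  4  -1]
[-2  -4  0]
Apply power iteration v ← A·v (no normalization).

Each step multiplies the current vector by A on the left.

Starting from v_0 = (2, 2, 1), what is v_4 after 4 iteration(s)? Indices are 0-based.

v_0 = (2, 2, 1).
v_1 = A·v_0 = (-3, 1, -12).
v_2 = A·v_1 = (-23, 25, 2).
v_3 = A·v_2 = (123, 167, -54).
v_4 = A·v_3 = (-487, 353, -914).

v_4 = (-487, 353, -914)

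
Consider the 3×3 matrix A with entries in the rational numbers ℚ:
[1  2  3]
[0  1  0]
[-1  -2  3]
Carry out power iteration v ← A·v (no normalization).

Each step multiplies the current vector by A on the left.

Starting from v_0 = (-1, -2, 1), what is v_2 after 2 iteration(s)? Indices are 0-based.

v_0 = (-1, -2, 1).
v_1 = A·v_0 = (-2, -2, 8).
v_2 = A·v_1 = (18, -2, 30).

v_2 = (18, -2, 30)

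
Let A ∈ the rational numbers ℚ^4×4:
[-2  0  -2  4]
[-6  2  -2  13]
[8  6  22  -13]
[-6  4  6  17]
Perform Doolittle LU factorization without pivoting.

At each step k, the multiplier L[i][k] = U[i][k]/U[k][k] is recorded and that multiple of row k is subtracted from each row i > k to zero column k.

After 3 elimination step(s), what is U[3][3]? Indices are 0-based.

U[3][3] = 3

k=0: U[0][0]=-2
  eliminate (1,0): mult=3, new row 1: (0, 2, 4, 1); set L[1][0]=3
  eliminate (2,0): mult=-4, new row 2: (0, 6, 14, 3); set L[2][0]=-4
  eliminate (3,0): mult=3, new row 3: (0, 4, 12, 5); set L[3][0]=3
k=1: U[1][1]=2
  eliminate (2,1): mult=3, new row 2: (0, 0, 2, 0); set L[2][1]=3
  eliminate (3,1): mult=2, new row 3: (0, 0, 4, 3); set L[3][1]=2
k=2: U[2][2]=2
  eliminate (3,2): mult=2, new row 3: (0, 0, 0, 3); set L[3][2]=2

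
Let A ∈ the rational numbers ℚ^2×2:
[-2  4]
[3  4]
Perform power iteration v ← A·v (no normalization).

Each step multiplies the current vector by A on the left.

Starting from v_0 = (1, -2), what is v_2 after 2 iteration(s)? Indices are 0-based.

v_2 = (0, -50)

v_0 = (1, -2).
v_1 = A·v_0 = (-10, -5).
v_2 = A·v_1 = (0, -50).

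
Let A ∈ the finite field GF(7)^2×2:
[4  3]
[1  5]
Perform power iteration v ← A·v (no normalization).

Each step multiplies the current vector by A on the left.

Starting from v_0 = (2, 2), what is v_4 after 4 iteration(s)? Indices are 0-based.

v_0 = (2, 2).
v_1 = A·v_0 = (0, 5).
v_2 = A·v_1 = (1, 4).
v_3 = A·v_2 = (2, 0).
v_4 = A·v_3 = (1, 2).

v_4 = (1, 2)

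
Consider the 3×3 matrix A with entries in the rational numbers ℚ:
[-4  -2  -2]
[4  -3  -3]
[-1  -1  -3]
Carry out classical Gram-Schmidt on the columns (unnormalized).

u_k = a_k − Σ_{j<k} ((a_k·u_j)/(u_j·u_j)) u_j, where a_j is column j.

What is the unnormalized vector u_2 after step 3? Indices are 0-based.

u_2 = (280/453, 80/453, -800/453)

Step 1: u_0 = a_0 = (-4, 4, -1).
Step 2: u_1 = a_1 − (-1/11)·u_0 = (-26/11, -29/11, -12/11).
Step 3: u_2 = a_2 − (-1/33)·u_0 − (175/151)·u_1 = (280/453, 80/453, -800/453).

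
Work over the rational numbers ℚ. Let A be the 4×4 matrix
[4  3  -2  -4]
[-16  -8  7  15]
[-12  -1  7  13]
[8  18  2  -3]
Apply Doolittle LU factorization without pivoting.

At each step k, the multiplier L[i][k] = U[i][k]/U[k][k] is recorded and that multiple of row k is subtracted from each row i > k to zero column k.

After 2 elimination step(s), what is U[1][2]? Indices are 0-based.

k=0: U[0][0]=4
  eliminate (1,0): mult=-4, new row 1: (0, 4, -1, -1); set L[1][0]=-4
  eliminate (2,0): mult=-3, new row 2: (0, 8, 1, 1); set L[2][0]=-3
  eliminate (3,0): mult=2, new row 3: (0, 12, 6, 5); set L[3][0]=2
k=1: U[1][1]=4
  eliminate (2,1): mult=2, new row 2: (0, 0, 3, 3); set L[2][1]=2
  eliminate (3,1): mult=3, new row 3: (0, 0, 9, 8); set L[3][1]=3

U[1][2] = -1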